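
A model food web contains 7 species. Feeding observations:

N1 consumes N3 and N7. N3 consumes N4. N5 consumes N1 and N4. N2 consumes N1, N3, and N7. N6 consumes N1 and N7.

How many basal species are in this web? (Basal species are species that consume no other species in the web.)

Basal species (no prey listed): N7, N4.
Count: 2.

2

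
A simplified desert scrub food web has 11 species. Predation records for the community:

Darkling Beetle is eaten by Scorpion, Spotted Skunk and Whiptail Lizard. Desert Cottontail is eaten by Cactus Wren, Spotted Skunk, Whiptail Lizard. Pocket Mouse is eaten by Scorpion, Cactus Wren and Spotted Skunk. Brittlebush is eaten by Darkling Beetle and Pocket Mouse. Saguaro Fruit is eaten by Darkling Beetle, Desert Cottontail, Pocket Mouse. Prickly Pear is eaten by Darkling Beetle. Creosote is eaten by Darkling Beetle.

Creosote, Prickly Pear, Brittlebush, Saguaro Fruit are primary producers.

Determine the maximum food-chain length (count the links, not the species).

2 links

One longest chain: Brittlebush → Pocket Mouse → Scorpion.
It has 3 species and 2 links.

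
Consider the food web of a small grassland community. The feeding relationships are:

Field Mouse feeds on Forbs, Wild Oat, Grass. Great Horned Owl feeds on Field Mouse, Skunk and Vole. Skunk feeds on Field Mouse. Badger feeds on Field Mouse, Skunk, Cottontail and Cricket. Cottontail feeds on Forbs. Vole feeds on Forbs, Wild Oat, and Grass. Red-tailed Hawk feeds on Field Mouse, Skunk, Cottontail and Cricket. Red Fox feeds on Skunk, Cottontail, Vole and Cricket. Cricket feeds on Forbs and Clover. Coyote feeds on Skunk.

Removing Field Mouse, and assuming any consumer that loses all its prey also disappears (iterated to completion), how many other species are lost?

2

Remove Field Mouse.
Round 1: Skunk (all prey gone) → extinct.
Round 2: Coyote (all prey gone) → extinct.
No further losses. Total secondary extinctions: 2.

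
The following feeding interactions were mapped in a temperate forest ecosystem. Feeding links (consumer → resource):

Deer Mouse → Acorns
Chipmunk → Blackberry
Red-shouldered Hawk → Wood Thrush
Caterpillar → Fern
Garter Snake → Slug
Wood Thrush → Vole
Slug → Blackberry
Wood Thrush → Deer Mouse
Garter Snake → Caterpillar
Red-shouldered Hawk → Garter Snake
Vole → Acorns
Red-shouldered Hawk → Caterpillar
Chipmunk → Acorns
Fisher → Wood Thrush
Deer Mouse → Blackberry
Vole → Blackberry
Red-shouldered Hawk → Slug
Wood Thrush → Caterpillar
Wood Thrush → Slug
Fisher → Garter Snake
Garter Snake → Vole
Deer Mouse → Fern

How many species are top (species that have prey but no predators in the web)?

Top species (has prey, but nothing eats it): Chipmunk, Fisher, Red-shouldered Hawk.
Count: 3.

3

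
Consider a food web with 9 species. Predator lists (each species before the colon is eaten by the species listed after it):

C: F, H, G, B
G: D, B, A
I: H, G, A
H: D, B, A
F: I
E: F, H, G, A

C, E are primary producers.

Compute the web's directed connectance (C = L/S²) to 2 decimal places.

The web has S = 9 species and L = 18 feeding links.
C = L / S² = 18 / 81 = 0.2222 ≈ 0.22.

C = 0.22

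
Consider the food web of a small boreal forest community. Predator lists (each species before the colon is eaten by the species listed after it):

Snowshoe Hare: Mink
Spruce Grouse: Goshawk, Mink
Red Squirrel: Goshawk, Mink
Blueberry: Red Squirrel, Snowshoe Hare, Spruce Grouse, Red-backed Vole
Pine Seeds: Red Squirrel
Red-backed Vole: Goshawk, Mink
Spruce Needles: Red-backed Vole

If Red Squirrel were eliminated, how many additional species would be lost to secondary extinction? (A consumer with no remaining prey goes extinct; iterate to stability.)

Remove Red Squirrel.
Every predator of it retains at least one other prey: Goshawk still has Spruce Grouse, Red-backed Vole; Mink still has Snowshoe Hare, Spruce Grouse, Red-backed Vole.
No consumer loses all prey, so no secondary extinctions occur.

0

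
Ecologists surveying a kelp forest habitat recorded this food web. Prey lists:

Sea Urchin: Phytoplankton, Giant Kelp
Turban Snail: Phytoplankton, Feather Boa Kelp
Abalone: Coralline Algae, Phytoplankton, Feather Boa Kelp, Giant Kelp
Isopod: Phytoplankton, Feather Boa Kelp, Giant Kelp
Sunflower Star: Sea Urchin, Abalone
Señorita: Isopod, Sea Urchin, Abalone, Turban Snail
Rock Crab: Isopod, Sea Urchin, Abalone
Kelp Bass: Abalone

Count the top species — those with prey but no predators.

Top species (has prey, but nothing eats it): Kelp Bass, Rock Crab, Señorita, Sunflower Star.
Count: 4.

4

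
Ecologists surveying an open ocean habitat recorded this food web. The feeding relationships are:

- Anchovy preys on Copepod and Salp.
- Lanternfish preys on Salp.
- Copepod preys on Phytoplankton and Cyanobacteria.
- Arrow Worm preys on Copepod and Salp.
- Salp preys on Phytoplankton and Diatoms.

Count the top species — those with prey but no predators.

Top species (has prey, but nothing eats it): Anchovy, Lanternfish, Arrow Worm.
Count: 3.

3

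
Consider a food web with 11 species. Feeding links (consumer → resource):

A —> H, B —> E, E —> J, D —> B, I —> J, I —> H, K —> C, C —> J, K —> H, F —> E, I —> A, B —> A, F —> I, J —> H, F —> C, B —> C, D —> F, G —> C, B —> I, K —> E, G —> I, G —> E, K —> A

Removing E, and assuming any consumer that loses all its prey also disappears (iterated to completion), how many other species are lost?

0

Remove E.
Every predator of it retains at least one other prey: K still has H, A, C; B still has A, I, C; F still has I, C; G still has I, C.
No consumer loses all prey, so no secondary extinctions occur.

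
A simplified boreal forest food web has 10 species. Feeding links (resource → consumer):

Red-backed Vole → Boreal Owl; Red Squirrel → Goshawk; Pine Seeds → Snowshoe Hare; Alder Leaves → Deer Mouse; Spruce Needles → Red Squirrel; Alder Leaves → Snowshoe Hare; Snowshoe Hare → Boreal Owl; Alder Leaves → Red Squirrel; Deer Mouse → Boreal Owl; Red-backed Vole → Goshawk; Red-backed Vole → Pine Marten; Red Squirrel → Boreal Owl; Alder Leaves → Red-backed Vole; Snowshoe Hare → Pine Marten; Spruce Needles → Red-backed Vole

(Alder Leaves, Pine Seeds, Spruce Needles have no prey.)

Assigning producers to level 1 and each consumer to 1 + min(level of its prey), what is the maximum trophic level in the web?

3

Producers (level 1): Alder Leaves, Pine Seeds, Spruce Needles.
Following each consumer down to its lowest-level prey: Alder Leaves → Red Squirrel → Boreal Owl (levels 1 through 3).
All prey of Boreal Owl (Red Squirrel 2, Deer Mouse 2, Red-backed Vole 2, Snowshoe Hare 2) are at level 2 or above, so Boreal Owl is at level 1 + 2 = 3.
Every consumer has at least one prey at level 2 or below, so none exceeds level 3.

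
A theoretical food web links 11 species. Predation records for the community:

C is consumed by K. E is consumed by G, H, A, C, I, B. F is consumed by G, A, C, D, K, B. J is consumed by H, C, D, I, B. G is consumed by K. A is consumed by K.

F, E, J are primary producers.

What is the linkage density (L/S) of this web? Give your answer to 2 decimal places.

L/S = 1.82

There are L = 20 links among S = 11 species.
L/S = 20/11 = 1.8182 ≈ 1.82.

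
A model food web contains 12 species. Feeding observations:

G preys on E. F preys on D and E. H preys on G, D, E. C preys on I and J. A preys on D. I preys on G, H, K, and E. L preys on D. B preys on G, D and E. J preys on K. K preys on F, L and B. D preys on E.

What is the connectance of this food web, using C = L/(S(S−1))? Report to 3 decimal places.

C = 0.167

The web has S = 12 species and L = 22 feeding links.
C = L / (S(S−1)) = 22 / 132 = 0.1667 ≈ 0.167.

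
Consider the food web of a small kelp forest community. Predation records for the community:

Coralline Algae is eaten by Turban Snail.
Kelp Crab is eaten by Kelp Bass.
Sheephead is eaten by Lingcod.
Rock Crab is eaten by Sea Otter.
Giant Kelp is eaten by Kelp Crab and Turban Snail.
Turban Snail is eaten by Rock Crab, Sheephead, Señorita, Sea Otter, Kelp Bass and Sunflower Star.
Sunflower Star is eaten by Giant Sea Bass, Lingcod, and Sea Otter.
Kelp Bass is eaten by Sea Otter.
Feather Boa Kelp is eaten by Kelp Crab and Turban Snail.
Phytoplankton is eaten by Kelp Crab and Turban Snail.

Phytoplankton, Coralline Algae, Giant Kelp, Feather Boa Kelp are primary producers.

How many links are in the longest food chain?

3 links

One longest chain: Phytoplankton → Turban Snail → Sunflower Star → Giant Sea Bass.
It has 4 species and 3 links.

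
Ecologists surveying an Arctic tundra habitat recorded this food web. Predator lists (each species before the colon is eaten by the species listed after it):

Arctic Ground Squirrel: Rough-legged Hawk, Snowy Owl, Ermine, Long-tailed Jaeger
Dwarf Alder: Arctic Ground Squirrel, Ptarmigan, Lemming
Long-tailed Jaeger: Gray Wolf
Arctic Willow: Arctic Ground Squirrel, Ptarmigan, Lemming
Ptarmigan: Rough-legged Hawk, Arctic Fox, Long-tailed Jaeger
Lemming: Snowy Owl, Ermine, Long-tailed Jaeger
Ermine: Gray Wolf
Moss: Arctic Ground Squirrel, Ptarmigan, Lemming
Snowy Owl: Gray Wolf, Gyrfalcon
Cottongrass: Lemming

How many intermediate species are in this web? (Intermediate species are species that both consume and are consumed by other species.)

Intermediate species (has both prey and predators): Arctic Ground Squirrel, Ptarmigan, Lemming, Snowy Owl, Ermine, Long-tailed Jaeger.
Count: 6.

6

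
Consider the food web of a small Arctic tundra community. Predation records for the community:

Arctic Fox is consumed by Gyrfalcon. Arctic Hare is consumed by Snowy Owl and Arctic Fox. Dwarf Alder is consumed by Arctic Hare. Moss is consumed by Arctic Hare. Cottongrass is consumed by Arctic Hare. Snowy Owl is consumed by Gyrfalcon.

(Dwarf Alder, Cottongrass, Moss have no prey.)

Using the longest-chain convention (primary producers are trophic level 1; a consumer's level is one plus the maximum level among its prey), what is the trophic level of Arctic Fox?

Trophic level 3

Dwarf Alder is a producer → level 1.
Arctic Hare eats Dwarf Alder (level 1); other prey at levels: Cottongrass 1, Moss 1 → level 2.
Arctic Fox eats Arctic Hare → level 3.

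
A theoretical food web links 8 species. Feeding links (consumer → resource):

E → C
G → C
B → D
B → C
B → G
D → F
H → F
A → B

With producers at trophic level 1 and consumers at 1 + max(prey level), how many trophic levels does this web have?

Producers (level 1): F, C.
C → G → B → A gives A level 4.
No species has a prey at level 4, so no species reaches level 5.

4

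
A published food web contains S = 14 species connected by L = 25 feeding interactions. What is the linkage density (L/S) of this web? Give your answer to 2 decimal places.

There are L = 25 links among S = 14 species.
L/S = 25/14 = 1.7857 ≈ 1.79.

L/S = 1.79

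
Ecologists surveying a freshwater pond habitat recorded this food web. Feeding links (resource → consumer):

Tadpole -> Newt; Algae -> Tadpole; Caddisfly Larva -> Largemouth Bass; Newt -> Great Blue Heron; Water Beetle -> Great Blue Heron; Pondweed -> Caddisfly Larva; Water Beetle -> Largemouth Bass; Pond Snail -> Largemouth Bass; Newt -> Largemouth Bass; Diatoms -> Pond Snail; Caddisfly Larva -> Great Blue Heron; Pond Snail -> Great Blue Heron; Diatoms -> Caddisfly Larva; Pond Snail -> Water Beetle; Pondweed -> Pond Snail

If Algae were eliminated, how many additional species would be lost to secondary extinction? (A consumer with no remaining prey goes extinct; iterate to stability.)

Remove Algae.
Round 1: Tadpole (all prey gone) → extinct.
Round 2: Newt (all prey gone) → extinct.
No further losses. Total secondary extinctions: 2.

2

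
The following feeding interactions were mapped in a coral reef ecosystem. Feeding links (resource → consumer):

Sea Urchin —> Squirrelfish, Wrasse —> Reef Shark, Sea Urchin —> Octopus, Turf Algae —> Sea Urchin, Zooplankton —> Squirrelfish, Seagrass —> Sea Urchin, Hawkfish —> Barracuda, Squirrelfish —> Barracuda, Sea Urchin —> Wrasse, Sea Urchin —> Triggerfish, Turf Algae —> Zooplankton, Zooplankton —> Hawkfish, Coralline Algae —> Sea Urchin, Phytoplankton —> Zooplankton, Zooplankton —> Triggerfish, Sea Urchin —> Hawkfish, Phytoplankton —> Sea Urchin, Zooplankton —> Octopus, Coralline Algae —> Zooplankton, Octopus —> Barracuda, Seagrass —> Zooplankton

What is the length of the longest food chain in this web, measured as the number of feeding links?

3 links

One longest chain: Coralline Algae → Sea Urchin → Wrasse → Reef Shark.
It has 4 species and 3 links.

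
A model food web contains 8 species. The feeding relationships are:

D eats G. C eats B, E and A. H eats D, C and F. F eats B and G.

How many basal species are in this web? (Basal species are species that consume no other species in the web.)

4

Basal species (no prey listed): G, A, B, E.
Count: 4.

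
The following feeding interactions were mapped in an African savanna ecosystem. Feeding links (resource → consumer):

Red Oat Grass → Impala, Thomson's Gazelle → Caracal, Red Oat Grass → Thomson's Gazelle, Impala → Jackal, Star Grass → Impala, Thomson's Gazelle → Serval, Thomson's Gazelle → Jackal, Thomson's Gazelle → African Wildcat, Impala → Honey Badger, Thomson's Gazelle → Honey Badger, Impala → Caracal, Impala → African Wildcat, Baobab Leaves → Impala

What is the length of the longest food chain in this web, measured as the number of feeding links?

2 links

One longest chain: Red Oat Grass → Thomson's Gazelle → African Wildcat.
It has 3 species and 2 links.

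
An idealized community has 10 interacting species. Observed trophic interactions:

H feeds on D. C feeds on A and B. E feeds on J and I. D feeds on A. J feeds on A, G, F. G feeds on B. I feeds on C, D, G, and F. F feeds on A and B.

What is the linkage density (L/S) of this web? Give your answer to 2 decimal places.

L/S = 1.60

There are L = 16 links among S = 10 species.
L/S = 16/10 = 1.6000 ≈ 1.60.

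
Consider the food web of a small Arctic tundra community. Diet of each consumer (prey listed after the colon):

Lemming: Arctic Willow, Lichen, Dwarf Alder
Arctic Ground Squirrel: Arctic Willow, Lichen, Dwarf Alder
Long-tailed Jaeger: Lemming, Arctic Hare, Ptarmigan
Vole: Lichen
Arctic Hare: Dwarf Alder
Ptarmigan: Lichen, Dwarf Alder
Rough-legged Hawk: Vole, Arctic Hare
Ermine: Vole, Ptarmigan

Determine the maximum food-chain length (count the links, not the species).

One longest chain: Lichen → Vole → Ermine.
It has 3 species and 2 links.

2 links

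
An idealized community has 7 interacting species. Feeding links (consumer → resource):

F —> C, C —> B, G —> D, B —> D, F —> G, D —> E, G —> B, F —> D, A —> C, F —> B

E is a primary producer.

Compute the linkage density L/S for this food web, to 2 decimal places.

There are L = 10 links among S = 7 species.
L/S = 10/7 = 1.4286 ≈ 1.43.

L/S = 1.43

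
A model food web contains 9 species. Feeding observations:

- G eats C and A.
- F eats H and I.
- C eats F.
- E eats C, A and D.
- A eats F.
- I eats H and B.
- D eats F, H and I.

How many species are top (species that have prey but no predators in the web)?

2

Top species (has prey, but nothing eats it): E, G.
Count: 2.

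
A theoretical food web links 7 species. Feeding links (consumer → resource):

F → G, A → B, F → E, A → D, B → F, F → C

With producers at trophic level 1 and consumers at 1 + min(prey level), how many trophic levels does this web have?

3

Producers (level 1): G, E, C, D.
Following each consumer down to its lowest-level prey: G → F → B (levels 1 through 3).
All prey of B (F 2) are at level 2 or above, so B is at level 1 + 2 = 3.
Every consumer has at least one prey at level 2 or below, so none exceeds level 3.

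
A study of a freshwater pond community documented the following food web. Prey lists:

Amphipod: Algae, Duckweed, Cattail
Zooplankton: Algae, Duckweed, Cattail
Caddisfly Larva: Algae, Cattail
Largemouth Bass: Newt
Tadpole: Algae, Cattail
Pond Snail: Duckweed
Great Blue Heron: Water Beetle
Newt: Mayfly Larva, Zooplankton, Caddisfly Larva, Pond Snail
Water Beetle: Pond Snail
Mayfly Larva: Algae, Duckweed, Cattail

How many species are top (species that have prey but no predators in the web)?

4

Top species (has prey, but nothing eats it): Tadpole, Amphipod, Largemouth Bass, Great Blue Heron.
Count: 4.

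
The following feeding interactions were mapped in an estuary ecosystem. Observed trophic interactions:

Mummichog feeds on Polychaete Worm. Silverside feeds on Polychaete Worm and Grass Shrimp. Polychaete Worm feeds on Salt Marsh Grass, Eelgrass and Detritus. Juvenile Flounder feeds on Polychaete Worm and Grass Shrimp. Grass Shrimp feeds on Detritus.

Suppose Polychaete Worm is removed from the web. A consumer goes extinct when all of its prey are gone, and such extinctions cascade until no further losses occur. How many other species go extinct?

1

Remove Polychaete Worm.
Round 1: Mummichog (all prey gone) → extinct.
No further losses. Total secondary extinctions: 1.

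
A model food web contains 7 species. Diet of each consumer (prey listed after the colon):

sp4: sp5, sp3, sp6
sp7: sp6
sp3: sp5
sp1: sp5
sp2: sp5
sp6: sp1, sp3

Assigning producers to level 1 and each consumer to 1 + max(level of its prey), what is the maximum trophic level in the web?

Producers (level 1): sp5.
sp5 → sp1 → sp6 → sp7 gives sp7 level 4.
No species has a prey at level 4, so no species reaches level 5.

4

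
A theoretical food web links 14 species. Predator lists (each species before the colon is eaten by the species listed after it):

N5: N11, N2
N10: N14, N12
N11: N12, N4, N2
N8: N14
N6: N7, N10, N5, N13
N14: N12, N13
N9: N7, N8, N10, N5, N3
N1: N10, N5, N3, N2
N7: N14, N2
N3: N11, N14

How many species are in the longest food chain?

4 species

One longest chain: N9 → N5 → N11 → N12.
It has 4 species and 3 links.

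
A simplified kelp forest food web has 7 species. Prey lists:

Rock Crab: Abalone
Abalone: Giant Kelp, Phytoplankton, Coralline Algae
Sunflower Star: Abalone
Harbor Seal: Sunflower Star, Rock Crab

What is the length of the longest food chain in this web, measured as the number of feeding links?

3 links

One longest chain: Giant Kelp → Abalone → Sunflower Star → Harbor Seal.
It has 4 species and 3 links.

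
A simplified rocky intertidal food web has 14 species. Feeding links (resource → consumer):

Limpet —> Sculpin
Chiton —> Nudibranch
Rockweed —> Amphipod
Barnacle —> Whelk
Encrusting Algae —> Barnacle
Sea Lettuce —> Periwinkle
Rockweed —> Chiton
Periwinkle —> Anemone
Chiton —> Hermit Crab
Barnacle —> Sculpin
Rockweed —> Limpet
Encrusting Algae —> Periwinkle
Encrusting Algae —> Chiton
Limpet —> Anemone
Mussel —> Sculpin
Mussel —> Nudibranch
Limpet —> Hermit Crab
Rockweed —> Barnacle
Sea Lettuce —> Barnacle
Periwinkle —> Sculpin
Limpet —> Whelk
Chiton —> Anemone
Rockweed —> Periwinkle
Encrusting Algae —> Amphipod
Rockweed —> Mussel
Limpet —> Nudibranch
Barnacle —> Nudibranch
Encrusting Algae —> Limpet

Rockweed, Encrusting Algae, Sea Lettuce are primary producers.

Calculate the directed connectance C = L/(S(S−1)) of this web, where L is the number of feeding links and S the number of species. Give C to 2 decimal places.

The web has S = 14 species and L = 28 feeding links.
C = L / (S(S−1)) = 28 / 182 = 0.1538 ≈ 0.15.

C = 0.15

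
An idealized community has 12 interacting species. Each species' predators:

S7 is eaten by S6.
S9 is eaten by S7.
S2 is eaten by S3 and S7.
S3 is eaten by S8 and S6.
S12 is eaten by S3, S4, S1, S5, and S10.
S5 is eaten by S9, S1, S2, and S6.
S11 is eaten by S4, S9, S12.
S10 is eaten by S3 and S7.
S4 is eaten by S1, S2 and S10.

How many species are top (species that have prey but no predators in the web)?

Top species (has prey, but nothing eats it): S1, S8, S6.
Count: 3.

3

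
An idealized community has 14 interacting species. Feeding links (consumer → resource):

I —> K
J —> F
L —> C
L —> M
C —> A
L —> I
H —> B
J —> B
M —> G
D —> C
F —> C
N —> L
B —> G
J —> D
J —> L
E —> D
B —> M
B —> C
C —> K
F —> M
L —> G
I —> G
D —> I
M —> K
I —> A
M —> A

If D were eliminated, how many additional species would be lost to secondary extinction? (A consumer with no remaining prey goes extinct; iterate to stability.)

Remove D.
Round 1: E (all prey gone) → extinct.
No further losses. Total secondary extinctions: 1.

1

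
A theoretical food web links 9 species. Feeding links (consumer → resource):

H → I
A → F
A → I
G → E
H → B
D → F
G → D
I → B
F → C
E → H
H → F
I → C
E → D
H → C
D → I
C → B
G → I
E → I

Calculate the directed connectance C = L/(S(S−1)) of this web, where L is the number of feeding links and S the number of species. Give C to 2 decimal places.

The web has S = 9 species and L = 18 feeding links.
C = L / (S(S−1)) = 18 / 72 = 0.2500 ≈ 0.25.

C = 0.25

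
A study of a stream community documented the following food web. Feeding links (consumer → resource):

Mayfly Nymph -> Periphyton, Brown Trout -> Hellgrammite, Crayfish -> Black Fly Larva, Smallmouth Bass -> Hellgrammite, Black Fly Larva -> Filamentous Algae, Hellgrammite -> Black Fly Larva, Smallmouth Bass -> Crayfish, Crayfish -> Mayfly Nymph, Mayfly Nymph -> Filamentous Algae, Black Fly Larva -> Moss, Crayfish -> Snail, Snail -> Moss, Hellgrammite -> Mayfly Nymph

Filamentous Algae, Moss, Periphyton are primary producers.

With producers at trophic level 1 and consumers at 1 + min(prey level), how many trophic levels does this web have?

Producers (level 1): Filamentous Algae, Moss, Periphyton.
Following each consumer down to its lowest-level prey: Filamentous Algae → Black Fly Larva → Hellgrammite → Brown Trout (levels 1 through 4).
All prey of Brown Trout (Hellgrammite 3) are at level 3 or above, so Brown Trout is at level 1 + 3 = 4.
Every consumer has at least one prey at level 3 or below, so none exceeds level 4.

4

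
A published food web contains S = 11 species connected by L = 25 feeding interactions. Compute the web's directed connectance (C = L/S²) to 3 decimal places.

C = 0.207

The web has S = 11 species and L = 25 feeding links.
C = L / S² = 25 / 121 = 0.2066 ≈ 0.207.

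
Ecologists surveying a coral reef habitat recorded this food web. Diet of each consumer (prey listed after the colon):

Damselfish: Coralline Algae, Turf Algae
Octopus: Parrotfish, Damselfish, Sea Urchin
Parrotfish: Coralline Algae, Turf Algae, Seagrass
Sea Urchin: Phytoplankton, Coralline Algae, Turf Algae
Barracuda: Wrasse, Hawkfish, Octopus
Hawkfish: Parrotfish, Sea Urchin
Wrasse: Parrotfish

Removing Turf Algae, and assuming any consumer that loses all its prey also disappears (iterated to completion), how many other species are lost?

Remove Turf Algae.
Every predator of it retains at least one other prey: Parrotfish still has Coralline Algae, Seagrass; Damselfish still has Coralline Algae; Sea Urchin still has Phytoplankton, Coralline Algae.
No consumer loses all prey, so no secondary extinctions occur.

0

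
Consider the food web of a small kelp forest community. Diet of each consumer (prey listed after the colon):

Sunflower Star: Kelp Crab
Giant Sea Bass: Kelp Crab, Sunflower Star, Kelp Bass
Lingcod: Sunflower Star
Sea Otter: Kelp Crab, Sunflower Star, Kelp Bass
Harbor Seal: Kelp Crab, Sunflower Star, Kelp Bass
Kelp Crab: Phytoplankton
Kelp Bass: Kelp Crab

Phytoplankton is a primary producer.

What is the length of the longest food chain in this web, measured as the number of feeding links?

3 links

One longest chain: Phytoplankton → Kelp Crab → Sunflower Star → Harbor Seal.
It has 4 species and 3 links.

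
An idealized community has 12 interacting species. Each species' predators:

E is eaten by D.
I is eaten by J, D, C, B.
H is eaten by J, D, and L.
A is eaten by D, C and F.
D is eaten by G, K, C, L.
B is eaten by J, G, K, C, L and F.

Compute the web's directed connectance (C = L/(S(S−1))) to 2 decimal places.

The web has S = 12 species and L = 21 feeding links.
C = L / (S(S−1)) = 21 / 132 = 0.1591 ≈ 0.16.

C = 0.16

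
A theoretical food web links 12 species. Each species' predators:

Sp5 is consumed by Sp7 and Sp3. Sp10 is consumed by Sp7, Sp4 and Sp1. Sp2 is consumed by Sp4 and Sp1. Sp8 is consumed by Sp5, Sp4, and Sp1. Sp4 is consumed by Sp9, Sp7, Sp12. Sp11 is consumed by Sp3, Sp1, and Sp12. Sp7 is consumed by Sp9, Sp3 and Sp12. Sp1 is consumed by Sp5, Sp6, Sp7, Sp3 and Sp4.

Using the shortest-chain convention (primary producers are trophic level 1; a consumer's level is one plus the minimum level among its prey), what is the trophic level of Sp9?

Sp10 is a producer → level 1.
Sp7 eats Sp10 → level 2.
Sp9 eats Sp7 → level 3.
No prey of Sp9 is below level 2, so 3 is the minimum.

Trophic level 3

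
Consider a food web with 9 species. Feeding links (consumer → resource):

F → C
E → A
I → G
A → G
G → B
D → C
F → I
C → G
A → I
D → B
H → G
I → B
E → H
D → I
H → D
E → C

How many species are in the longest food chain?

One longest chain: B → G → C → D → H → E.
It has 6 species and 5 links.

6 species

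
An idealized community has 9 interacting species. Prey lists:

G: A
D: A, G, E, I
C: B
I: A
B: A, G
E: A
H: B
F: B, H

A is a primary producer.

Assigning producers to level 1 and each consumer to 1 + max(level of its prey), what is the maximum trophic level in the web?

Producers (level 1): A.
A → G → B → H → F gives F level 5.
No species has a prey at level 5, so no species reaches level 6.

5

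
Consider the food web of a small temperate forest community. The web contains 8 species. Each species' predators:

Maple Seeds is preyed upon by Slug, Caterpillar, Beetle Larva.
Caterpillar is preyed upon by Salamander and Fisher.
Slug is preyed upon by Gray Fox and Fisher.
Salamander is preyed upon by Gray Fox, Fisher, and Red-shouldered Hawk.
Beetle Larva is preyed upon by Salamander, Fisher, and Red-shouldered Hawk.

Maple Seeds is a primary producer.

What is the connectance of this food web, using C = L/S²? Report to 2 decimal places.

C = 0.20

The web has S = 8 species and L = 13 feeding links.
C = L / S² = 13 / 64 = 0.2031 ≈ 0.20.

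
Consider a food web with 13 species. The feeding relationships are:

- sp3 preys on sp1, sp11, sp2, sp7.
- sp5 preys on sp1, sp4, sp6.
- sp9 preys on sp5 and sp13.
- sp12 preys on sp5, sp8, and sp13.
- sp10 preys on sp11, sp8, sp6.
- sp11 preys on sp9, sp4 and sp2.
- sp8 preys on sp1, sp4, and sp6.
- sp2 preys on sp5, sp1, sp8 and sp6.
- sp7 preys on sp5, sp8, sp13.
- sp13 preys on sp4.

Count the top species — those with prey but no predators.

3

Top species (has prey, but nothing eats it): sp12, sp3, sp10.
Count: 3.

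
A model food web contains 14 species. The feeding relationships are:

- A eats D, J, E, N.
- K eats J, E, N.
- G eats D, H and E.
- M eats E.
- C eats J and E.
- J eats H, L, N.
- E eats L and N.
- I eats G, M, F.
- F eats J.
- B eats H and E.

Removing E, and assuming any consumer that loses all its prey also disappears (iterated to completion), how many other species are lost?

1

Remove E.
Round 1: M (all prey gone) → extinct.
No further losses. Total secondary extinctions: 1.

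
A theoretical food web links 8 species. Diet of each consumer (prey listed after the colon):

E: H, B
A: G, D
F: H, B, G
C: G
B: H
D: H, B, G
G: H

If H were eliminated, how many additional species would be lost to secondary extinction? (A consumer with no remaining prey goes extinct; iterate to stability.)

Remove H.
Round 1: B (all prey gone), G (all prey gone) → extinct.
Round 2: C (all prey gone), F (all prey gone), D (all prey gone), E (all prey gone) → extinct.
Round 3: A (all prey gone) → extinct.
No further losses. Total secondary extinctions: 7.

7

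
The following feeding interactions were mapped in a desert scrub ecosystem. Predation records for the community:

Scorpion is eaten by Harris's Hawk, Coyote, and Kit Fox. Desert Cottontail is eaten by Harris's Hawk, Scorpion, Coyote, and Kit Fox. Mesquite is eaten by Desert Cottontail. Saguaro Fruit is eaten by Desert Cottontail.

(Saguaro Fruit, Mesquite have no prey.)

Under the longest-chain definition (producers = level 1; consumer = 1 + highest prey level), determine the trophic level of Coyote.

Trophic level 4

Saguaro Fruit is a producer → level 1.
Desert Cottontail eats Saguaro Fruit (level 1); other prey at levels: Mesquite 1 → level 2.
Scorpion eats Desert Cottontail → level 3.
Coyote eats Scorpion (level 3); other prey at levels: Desert Cottontail 2 → level 4.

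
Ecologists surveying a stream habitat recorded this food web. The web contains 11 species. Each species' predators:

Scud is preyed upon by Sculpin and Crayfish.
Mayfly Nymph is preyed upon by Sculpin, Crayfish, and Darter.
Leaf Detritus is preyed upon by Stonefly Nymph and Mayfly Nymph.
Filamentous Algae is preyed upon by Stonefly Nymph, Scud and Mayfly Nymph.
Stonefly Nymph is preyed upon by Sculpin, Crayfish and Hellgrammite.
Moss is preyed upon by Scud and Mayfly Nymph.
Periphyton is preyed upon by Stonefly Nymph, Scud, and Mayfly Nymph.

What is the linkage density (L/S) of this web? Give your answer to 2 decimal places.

There are L = 18 links among S = 11 species.
L/S = 18/11 = 1.6364 ≈ 1.64.

L/S = 1.64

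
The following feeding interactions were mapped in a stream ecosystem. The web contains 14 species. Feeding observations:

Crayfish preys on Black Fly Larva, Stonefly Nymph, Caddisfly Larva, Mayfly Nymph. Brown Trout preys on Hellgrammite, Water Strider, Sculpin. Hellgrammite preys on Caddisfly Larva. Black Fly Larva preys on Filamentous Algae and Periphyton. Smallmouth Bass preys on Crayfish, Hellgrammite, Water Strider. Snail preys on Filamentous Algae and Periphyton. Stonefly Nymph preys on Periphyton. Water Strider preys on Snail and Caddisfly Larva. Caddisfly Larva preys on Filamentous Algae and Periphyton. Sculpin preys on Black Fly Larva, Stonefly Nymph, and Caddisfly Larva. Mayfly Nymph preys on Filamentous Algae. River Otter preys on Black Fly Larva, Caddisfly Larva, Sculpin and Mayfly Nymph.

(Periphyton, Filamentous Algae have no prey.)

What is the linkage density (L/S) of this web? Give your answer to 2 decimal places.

L/S = 2.00

There are L = 28 links among S = 14 species.
L/S = 28/14 = 2.0000 ≈ 2.00.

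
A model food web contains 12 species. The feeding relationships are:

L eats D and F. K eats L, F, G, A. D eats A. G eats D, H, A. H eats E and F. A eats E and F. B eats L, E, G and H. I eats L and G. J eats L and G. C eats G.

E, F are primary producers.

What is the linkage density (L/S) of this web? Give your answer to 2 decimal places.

There are L = 23 links among S = 12 species.
L/S = 23/12 = 1.9167 ≈ 1.92.

L/S = 1.92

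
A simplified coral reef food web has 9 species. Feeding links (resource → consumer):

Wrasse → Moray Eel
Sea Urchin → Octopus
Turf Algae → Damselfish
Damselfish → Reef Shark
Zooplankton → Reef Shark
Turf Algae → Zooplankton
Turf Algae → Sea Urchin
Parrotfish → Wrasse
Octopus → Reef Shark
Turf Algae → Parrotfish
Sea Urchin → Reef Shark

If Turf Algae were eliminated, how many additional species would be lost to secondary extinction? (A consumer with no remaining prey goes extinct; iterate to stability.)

Remove Turf Algae.
Round 1: Zooplankton (all prey gone), Sea Urchin (all prey gone), Damselfish (all prey gone), Parrotfish (all prey gone) → extinct.
Round 2: Octopus (all prey gone), Wrasse (all prey gone) → extinct.
Round 3: Moray Eel (all prey gone), Reef Shark (all prey gone) → extinct.
No further losses. Total secondary extinctions: 8.

8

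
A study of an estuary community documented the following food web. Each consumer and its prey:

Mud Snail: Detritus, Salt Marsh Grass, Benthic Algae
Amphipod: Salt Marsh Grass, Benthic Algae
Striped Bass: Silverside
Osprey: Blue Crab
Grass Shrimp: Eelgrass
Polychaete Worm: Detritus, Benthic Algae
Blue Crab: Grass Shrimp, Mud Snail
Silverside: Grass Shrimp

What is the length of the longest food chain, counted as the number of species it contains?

4 species

One longest chain: Eelgrass → Grass Shrimp → Blue Crab → Osprey.
It has 4 species and 3 links.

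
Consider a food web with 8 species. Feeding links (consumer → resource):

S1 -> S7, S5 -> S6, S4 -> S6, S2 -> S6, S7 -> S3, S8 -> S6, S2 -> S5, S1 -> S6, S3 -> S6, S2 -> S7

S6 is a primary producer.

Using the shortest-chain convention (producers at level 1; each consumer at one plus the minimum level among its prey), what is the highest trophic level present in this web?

3

Producers (level 1): S6.
Following each consumer down to its lowest-level prey: S6 → S3 → S7 (levels 1 through 3).
All prey of S7 (S3 2) are at level 2 or above, so S7 is at level 1 + 2 = 3.
Every consumer has at least one prey at level 2 or below, so none exceeds level 3.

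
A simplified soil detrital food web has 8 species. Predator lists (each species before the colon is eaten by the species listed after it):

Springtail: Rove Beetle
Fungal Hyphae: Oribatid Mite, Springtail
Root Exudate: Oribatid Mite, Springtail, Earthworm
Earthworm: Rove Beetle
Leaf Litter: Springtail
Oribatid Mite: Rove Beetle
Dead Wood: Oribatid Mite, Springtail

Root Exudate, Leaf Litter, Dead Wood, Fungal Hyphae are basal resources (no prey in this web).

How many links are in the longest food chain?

2 links

One longest chain: Root Exudate → Oribatid Mite → Rove Beetle.
It has 3 species and 2 links.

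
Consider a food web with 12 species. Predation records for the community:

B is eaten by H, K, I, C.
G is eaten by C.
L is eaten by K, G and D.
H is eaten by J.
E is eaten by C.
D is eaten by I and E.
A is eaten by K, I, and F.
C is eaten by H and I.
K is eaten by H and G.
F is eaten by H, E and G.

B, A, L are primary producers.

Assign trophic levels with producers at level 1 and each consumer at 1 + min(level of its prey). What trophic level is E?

L is a producer → level 1.
D eats L → level 2.
E eats D → level 3.
No prey of E is below level 2, so 3 is the minimum.

Trophic level 3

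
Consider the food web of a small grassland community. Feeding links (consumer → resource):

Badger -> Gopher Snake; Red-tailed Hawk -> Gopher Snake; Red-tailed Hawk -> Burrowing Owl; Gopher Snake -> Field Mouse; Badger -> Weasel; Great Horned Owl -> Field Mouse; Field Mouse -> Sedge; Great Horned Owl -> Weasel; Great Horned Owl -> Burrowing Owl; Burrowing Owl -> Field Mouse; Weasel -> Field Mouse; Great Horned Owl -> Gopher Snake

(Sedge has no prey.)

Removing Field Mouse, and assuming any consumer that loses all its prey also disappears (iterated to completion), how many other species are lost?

6

Remove Field Mouse.
Round 1: Weasel (all prey gone), Burrowing Owl (all prey gone), Gopher Snake (all prey gone) → extinct.
Round 2: Badger (all prey gone), Red-tailed Hawk (all prey gone), Great Horned Owl (all prey gone) → extinct.
No further losses. Total secondary extinctions: 6.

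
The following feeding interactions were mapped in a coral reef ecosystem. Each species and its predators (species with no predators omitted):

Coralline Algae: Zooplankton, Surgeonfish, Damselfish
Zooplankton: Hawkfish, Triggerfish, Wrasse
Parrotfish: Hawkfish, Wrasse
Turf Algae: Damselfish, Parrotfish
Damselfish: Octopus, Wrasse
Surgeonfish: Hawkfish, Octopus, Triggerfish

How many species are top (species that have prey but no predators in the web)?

Top species (has prey, but nothing eats it): Hawkfish, Octopus, Triggerfish, Wrasse.
Count: 4.

4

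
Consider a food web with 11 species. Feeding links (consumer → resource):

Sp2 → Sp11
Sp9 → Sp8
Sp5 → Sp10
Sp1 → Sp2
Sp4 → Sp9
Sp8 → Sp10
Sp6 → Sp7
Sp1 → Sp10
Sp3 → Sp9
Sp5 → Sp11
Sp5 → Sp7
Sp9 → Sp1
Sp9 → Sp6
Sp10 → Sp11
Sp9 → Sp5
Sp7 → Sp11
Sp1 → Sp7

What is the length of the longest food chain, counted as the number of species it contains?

5 species

One longest chain: Sp11 → Sp10 → Sp1 → Sp9 → Sp4.
It has 5 species and 4 links.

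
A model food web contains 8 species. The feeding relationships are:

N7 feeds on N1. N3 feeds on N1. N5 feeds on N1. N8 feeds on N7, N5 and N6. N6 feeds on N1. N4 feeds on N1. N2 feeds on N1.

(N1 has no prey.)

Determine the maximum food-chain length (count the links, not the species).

2 links

One longest chain: N1 → N6 → N8.
It has 3 species and 2 links.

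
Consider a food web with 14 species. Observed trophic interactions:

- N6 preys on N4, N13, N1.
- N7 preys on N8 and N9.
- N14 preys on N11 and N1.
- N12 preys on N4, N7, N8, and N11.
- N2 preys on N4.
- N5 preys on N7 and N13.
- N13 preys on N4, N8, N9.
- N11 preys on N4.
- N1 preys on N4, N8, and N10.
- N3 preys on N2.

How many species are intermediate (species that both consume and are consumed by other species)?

Intermediate species (has both prey and predators): N1, N2, N7, N11, N13.
Count: 5.

5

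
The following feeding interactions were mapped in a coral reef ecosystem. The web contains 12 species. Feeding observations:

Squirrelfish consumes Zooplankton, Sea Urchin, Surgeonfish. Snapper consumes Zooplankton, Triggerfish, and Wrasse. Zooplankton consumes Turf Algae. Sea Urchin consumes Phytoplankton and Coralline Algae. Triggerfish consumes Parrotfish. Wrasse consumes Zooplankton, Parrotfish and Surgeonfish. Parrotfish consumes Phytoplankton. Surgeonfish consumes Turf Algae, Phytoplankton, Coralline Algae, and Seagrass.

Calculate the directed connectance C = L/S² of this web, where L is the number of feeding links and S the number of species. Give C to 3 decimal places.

The web has S = 12 species and L = 18 feeding links.
C = L / S² = 18 / 144 = 0.1250 ≈ 0.125.

C = 0.125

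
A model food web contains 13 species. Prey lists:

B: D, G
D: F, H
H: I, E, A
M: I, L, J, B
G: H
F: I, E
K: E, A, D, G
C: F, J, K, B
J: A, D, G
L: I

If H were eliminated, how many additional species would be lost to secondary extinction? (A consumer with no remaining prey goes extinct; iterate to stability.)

1

Remove H.
Round 1: G (all prey gone) → extinct.
No further losses. Total secondary extinctions: 1.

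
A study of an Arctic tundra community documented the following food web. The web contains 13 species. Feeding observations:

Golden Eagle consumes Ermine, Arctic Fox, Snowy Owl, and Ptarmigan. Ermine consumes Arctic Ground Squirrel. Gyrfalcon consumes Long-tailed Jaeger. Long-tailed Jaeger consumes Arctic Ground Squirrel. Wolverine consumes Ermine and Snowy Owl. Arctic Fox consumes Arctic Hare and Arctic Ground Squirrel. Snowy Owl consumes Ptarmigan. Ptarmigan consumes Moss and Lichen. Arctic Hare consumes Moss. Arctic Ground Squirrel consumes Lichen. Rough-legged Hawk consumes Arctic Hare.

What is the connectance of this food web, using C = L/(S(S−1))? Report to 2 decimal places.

The web has S = 13 species and L = 17 feeding links.
C = L / (S(S−1)) = 17 / 156 = 0.1090 ≈ 0.11.

C = 0.11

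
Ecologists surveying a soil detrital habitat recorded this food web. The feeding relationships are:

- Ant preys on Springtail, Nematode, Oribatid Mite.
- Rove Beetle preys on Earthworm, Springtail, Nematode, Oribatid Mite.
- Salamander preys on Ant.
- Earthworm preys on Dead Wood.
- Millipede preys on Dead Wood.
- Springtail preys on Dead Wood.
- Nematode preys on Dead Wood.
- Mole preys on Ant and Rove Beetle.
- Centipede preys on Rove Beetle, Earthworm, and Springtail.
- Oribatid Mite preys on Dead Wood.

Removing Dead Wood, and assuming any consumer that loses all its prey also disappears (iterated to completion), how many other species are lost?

10

Remove Dead Wood.
Round 1: Springtail (all prey gone), Millipede (all prey gone), Oribatid Mite (all prey gone), Earthworm (all prey gone), Nematode (all prey gone) → extinct.
Round 2: Ant (all prey gone), Rove Beetle (all prey gone) → extinct.
Round 3: Salamander (all prey gone), Centipede (all prey gone), Mole (all prey gone) → extinct.
No further losses. Total secondary extinctions: 10.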